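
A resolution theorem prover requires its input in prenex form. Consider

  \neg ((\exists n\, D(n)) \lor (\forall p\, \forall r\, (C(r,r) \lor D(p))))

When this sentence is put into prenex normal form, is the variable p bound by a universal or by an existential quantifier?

existential

Push ¬ through the quantifiers and connectives to reach negation normal form:
  (\forall n\, \neg D(n)) \land (\exists p\, \exists r\, (\neg C(r,r) \land \neg D(p)))
Pull the quantifiers to the front (each side's bound variable is not free in the other side):
  \forall n\, \exists p\, \exists r\, (\neg D(n) \land \neg C(r,r) \land \neg D(p))
The quantifier \forall p sits under an odd number of negations, so it flips to \exists p.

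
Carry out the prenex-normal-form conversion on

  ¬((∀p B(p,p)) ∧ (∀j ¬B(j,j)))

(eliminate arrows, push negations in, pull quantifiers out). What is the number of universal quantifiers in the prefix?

Move each ¬ inward, flipping quantifiers it crosses:
  (∃p ¬B(p,p)) ∨ (∃j B(j,j))
All bound variables are already distinct, so no renaming is needed.
Pull the quantifiers to the front (each side's bound variable is not free in the other side):
  ∃p ∃j (¬B(p,p) ∨ B(j,j))
The prefix is ∃p ∃j: 0 universal, 2 existential.

0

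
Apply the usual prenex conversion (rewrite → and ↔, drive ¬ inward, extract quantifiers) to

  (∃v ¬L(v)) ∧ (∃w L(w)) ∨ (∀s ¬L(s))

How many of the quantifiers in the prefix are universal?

1

Extract every quantifier outward, since the variables are now distinct and don't occur free across branches:
  ∃v ∃w ∀s (¬L(v) ∧ L(w) ∨ ¬L(s))
The prefix is ∃v ∃w ∀s: 1 universal, 2 existential.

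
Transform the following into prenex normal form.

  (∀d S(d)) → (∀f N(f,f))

∃d ∀f (¬S(d) ∨ N(f,f))

First replace A → B with ¬A ∨ B.
  ¬(∀d S(d)) ∨ (∀f N(f,f))
Drive negations inward (¬∀x A ≡ ∃x ¬A, ¬∃x A ≡ ∀x ¬A, De Morgan for ∧/∨):
  (∃d ¬S(d)) ∨ (∀f N(f,f))
All bound variables are already distinct, so no renaming is needed.
Pull the quantifiers to the front (each side's bound variable is not free in the other side):
  ∃d ∀f (¬S(d) ∨ N(f,f))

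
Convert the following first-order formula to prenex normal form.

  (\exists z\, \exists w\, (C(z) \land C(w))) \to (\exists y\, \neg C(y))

\forall z\, \forall w\, \exists y\, (\neg C(z) \lor \neg C(w) \lor \neg C(y))

First replace A → B with ¬A ∨ B.
  \neg (\exists z\, \exists w\, (C(z) \land C(w))) \lor (\exists y\, \neg C(y))
Push ¬ through the quantifiers and connectives to reach negation normal form:
  (\forall z\, \forall w\, (\neg C(z) \lor \neg C(w))) \lor (\exists y\, \neg C(y))
All bound variables are already distinct, so no renaming is needed.
Pull the quantifiers to the front (each side's bound variable is not free in the other side):
  \forall z\, \forall w\, \exists y\, (\neg C(z) \lor \neg C(w) \lor \neg C(y))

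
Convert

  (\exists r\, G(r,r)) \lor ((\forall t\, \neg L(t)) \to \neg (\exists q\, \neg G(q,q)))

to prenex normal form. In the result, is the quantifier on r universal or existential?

Rewrite implications/biconditionals: A → B as ¬A ∨ B.
  (\exists r\, G(r,r)) \lor \neg (\forall t\, \neg L(t)) \lor \neg (\exists q\, \neg G(q,q))
Push ¬ through the quantifiers and connectives to reach negation normal form:
  (\exists r\, G(r,r)) \lor (\exists t\, L(t)) \lor (\forall q\, G(q,q))
Finally move all quantifiers to the prefix:
  \exists r\, \exists t\, \forall q\, (G(r,r) \lor L(t) \lor G(q,q))
The quantifier \exists r sits under an even number of negations (counting the antecedent side of each →), so it remains existential.

existential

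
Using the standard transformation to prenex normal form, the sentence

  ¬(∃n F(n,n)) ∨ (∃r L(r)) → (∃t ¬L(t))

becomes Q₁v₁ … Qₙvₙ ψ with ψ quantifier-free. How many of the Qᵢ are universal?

1

First replace A → B with ¬A ∨ B.
  ¬(¬(∃n F(n,n)) ∨ (∃r L(r))) ∨ (∃t ¬L(t))
Drive negations inward (¬∀x A ≡ ∃x ¬A, ¬∃x A ≡ ∀x ¬A, De Morgan for ∧/∨):
  (∃n F(n,n)) ∧ (∀r ¬L(r)) ∨ (∃t ¬L(t))
All bound variables are already distinct, so no renaming is needed.
Pull the quantifiers to the front (each side's bound variable is not free in the other side):
  ∃n ∀r ∃t (F(n,n) ∧ ¬L(r) ∨ ¬L(t))
The prefix is ∃n ∀r ∃t: 1 universal, 2 existential.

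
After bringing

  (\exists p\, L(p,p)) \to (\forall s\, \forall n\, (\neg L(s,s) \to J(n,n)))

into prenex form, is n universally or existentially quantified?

universal

First replace A → B with ¬A ∨ B.
  \neg (\exists p\, L(p,p)) \lor (\forall s\, \forall n\, (\neg \neg L(s,s) \lor J(n,n)))
Push ¬ through the quantifiers and connectives to reach negation normal form:
  (\forall p\, \neg L(p,p)) \lor (\forall s\, \forall n\, (L(s,s) \lor J(n,n)))
Extract every quantifier outward, since the variables are now distinct and don't occur free across branches:
  \forall p\, \forall s\, \forall n\, (\neg L(p,p) \lor L(s,s) \lor J(n,n))
The quantifier \forall n sits under an even number of negations (counting the antecedent side of each →), so it remains universal.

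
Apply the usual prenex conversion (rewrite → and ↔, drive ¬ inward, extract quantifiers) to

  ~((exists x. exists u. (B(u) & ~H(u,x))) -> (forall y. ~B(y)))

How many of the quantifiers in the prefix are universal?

0

Eliminate → and ↔ using ¬ and ∨.
  ~(~(exists x. exists u. (B(u) & ~H(u,x))) | (forall y. ~B(y)))
Push ¬ through the quantifiers and connectives to reach negation normal form:
  (exists x. exists u. (B(u) & ~H(u,x))) & (exists y. B(y))
Extract every quantifier outward, since the variables are now distinct and don't occur free across branches:
  exists x. exists u. exists y. (B(u) & ~H(u,x) & B(y))
The prefix is exists x exists u exists y: 0 universal, 3 existential.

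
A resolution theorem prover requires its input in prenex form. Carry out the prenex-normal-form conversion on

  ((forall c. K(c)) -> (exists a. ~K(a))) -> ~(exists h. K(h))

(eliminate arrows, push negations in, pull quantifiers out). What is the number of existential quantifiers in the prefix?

0

Eliminate → and ↔ using ¬ and ∨.
  ~(~(forall c. K(c)) | (exists a. ~K(a))) | ~(exists h. K(h))
Push ¬ through the quantifiers and connectives to reach negation normal form:
  (forall c. K(c)) & (forall a. K(a)) | (forall h. ~K(h))
All bound variables are already distinct, so no renaming is needed.
Finally move all quantifiers to the prefix:
  forall c. forall a. forall h. (K(c) & K(a) | ~K(h))
The prefix is forall c forall a forall h: 3 universal, 0 existential.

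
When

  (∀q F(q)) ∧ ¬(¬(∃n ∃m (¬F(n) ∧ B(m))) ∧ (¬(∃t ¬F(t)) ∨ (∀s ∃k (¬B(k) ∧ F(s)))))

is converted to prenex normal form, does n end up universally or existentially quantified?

existential

Drive negations inward (¬∀x A ≡ ∃x ¬A, ¬∃x A ≡ ∀x ¬A, De Morgan for ∧/∨):
  (∀q F(q)) ∧ ((∃n ∃m (¬F(n) ∧ B(m))) ∨ (∃t ¬F(t)) ∧ (∃s ∀k (B(k) ∨ ¬F(s))))
All bound variables are already distinct, so no renaming is needed.
Extract every quantifier outward, since the variables are now distinct and don't occur free across branches:
  ∀q ∃n ∃m ∃t ∃s ∀k (F(q) ∧ (¬F(n) ∧ B(m) ∨ ¬F(t) ∧ (B(k) ∨ ¬F(s))))
The quantifier ∃n sits under an even number of negations, so it remains existential.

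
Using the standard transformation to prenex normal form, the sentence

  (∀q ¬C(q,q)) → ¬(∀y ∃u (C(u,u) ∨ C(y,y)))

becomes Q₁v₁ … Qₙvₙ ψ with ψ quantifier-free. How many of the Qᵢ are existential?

2

Rewrite implications/biconditionals: A → B as ¬A ∨ B.
  ¬(∀q ¬C(q,q)) ∨ ¬(∀y ∃u (C(u,u) ∨ C(y,y)))
Move each ¬ inward, flipping quantifiers it crosses:
  (∃q C(q,q)) ∨ (∃y ∀u (¬C(u,u) ∧ ¬C(y,y)))
All bound variables are already distinct, so no renaming is needed.
Extract every quantifier outward, since the variables are now distinct and don't occur free across branches:
  ∃q ∃y ∀u (C(q,q) ∨ ¬C(u,u) ∧ ¬C(y,y))
The prefix is ∃q ∃y ∀u: 1 universal, 2 existential.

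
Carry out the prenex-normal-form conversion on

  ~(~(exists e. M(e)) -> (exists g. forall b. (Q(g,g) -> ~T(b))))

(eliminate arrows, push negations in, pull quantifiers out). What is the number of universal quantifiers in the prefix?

Eliminate → and ↔ using ¬ and ∨.
  ~(~~(exists e. M(e)) | (exists g. forall b. (~Q(g,g) | ~T(b))))
Move each ¬ inward, flipping quantifiers it crosses:
  (forall e. ~M(e)) & (forall g. exists b. (Q(g,g) & T(b)))
Extract every quantifier outward, since the variables are now distinct and don't occur free across branches:
  forall e. forall g. exists b. (~M(e) & Q(g,g) & T(b))
The prefix is forall e forall g exists b: 2 universal, 1 existential.

2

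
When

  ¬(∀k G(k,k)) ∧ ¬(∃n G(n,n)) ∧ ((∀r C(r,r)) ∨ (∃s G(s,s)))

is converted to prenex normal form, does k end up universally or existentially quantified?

existential

Push ¬ through the quantifiers and connectives to reach negation normal form:
  (∃k ¬G(k,k)) ∧ (∀n ¬G(n,n)) ∧ ((∀r C(r,r)) ∨ (∃s G(s,s)))
All bound variables are already distinct, so no renaming is needed.
Finally move all quantifiers to the prefix:
  ∃k ∀n ∀r ∃s (¬G(k,k) ∧ ¬G(n,n) ∧ (C(r,r) ∨ G(s,s)))
The quantifier ∀k sits under an odd number of negations, so it flips to ∃k.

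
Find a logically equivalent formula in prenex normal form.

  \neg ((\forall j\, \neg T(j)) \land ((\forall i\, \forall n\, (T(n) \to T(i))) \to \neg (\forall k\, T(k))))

Rewrite implications/biconditionals: A → B as ¬A ∨ B.
  \neg ((\forall j\, \neg T(j)) \land (\neg (\forall i\, \forall n\, (\neg T(n) \lor T(i))) \lor \neg (\forall k\, T(k))))
Push ¬ through the quantifiers and connectives to reach negation normal form:
  (\exists j\, T(j)) \lor (\forall i\, \forall n\, (\neg T(n) \lor T(i))) \land (\forall k\, T(k))
Extract every quantifier outward, since the variables are now distinct and don't occur free across branches:
  \exists j\, \forall i\, \forall n\, \forall k\, (T(j) \lor (\neg T(n) \lor T(i)) \land T(k))

\exists j\, \forall i\, \forall n\, \forall k\, (T(j) \lor (\neg T(n) \lor T(i)) \land T(k))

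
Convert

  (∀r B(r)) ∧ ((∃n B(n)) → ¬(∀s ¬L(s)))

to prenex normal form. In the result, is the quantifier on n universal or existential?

universal

Eliminate → and ↔ using ¬ and ∨.
  (∀r B(r)) ∧ (¬(∃n B(n)) ∨ ¬(∀s ¬L(s)))
Drive negations inward (¬∀x A ≡ ∃x ¬A, ¬∃x A ≡ ∀x ¬A, De Morgan for ∧/∨):
  (∀r B(r)) ∧ ((∀n ¬B(n)) ∨ (∃s L(s)))
All bound variables are already distinct, so no renaming is needed.
Pull the quantifiers to the front (each side's bound variable is not free in the other side):
  ∀r ∀n ∃s (B(r) ∧ (¬B(n) ∨ L(s)))
The quantifier ∃n sits under an odd number of negations (counting the antecedent side of each →), so it flips to ∀n.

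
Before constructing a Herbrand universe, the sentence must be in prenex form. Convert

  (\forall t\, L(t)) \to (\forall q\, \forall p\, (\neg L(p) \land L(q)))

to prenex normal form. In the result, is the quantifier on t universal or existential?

existential

Rewrite implications/biconditionals: A → B as ¬A ∨ B.
  \neg (\forall t\, L(t)) \lor (\forall q\, \forall p\, (\neg L(p) \land L(q)))
Drive negations inward (¬∀x A ≡ ∃x ¬A, ¬∃x A ≡ ∀x ¬A, De Morgan for ∧/∨):
  (\exists t\, \neg L(t)) \lor (\forall q\, \forall p\, (\neg L(p) \land L(q)))
All bound variables are already distinct, so no renaming is needed.
Finally move all quantifiers to the prefix:
  \exists t\, \forall q\, \forall p\, (\neg L(t) \lor \neg L(p) \land L(q))
The quantifier \forall t sits under an odd number of negations (counting the antecedent side of each →), so it flips to \exists t.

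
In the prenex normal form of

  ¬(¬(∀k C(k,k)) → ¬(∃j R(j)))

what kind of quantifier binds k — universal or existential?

existential

First replace A → B with ¬A ∨ B.
  ¬(¬¬(∀k C(k,k)) ∨ ¬(∃j R(j)))
Move each ¬ inward, flipping quantifiers it crosses:
  (∃k ¬C(k,k)) ∧ (∃j R(j))
All bound variables are already distinct, so no renaming is needed.
Extract every quantifier outward, since the variables are now distinct and don't occur free across branches:
  ∃k ∃j (¬C(k,k) ∧ R(j))
The quantifier ∀k sits under an odd number of negations (counting the antecedent side of each →), so it flips to ∃k.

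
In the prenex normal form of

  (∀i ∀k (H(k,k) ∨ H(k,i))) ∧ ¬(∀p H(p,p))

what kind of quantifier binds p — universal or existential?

existential

Move each ¬ inward, flipping quantifiers it crosses:
  (∀i ∀k (H(k,k) ∨ H(k,i))) ∧ (∃p ¬H(p,p))
Extract every quantifier outward, since the variables are now distinct and don't occur free across branches:
  ∀i ∀k ∃p ((H(k,k) ∨ H(k,i)) ∧ ¬H(p,p))
The quantifier ∀p sits under an odd number of negations, so it flips to ∃p.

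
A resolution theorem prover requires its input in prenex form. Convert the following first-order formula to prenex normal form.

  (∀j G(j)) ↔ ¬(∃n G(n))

∃j ∀n ∃q ∀s ((¬G(j) ∨ ¬G(n)) ∧ (G(q) ∨ G(s)))

First replace A → B with ¬A ∨ B; A ↔ B as (¬A ∨ B) ∧ (¬B ∨ A).
  (¬(∀j G(j)) ∨ ¬(∃n G(n))) ∧ (¬¬(∃n G(n)) ∨ (∀j G(j)))
Move each ¬ inward, flipping quantifiers it crosses:
  ((∃j ¬G(j)) ∨ (∀n ¬G(n))) ∧ ((∃n G(n)) ∨ (∀j G(j)))
Standardize variables apart so no two quantifiers bind the same name: n↦q, j↦s.
  ((∃j ¬G(j)) ∨ (∀n ¬G(n))) ∧ ((∃q G(q)) ∨ (∀s G(s)))
Pull the quantifiers to the front (each side's bound variable is not free in the other side):
  ∃j ∀n ∃q ∀s ((¬G(j) ∨ ¬G(n)) ∧ (G(q) ∨ G(s)))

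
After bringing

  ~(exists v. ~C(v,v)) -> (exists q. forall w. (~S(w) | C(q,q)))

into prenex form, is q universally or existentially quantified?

existential

Rewrite implications/biconditionals: A → B as ¬A ∨ B.
  ~~(exists v. ~C(v,v)) | (exists q. forall w. (~S(w) | C(q,q)))
Move each ¬ inward, flipping quantifiers it crosses:
  (exists v. ~C(v,v)) | (exists q. forall w. (~S(w) | C(q,q)))
Pull the quantifiers to the front (each side's bound variable is not free in the other side):
  exists v. exists q. forall w. (~C(v,v) | ~S(w) | C(q,q))
The quantifier exists q sits under an even number of negations (counting the antecedent side of each →), so it remains existential.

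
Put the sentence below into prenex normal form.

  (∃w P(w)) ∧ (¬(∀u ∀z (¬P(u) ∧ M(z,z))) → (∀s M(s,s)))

Rewrite implications/biconditionals: A → B as ¬A ∨ B.
  (∃w P(w)) ∧ (¬¬(∀u ∀z (¬P(u) ∧ M(z,z))) ∨ (∀s M(s,s)))
Drive negations inward (¬∀x A ≡ ∃x ¬A, ¬∃x A ≡ ∀x ¬A, De Morgan for ∧/∨):
  (∃w P(w)) ∧ ((∀u ∀z (¬P(u) ∧ M(z,z))) ∨ (∀s M(s,s)))
All bound variables are already distinct, so no renaming is needed.
Extract every quantifier outward, since the variables are now distinct and don't occur free across branches:
  ∃w ∀u ∀z ∀s (P(w) ∧ (¬P(u) ∧ M(z,z) ∨ M(s,s)))

∃w ∀u ∀z ∀s (P(w) ∧ (¬P(u) ∧ M(z,z) ∨ M(s,s)))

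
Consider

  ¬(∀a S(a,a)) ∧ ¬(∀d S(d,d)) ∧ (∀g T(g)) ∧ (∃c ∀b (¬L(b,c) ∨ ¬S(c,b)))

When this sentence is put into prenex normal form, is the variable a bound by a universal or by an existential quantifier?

Drive negations inward (¬∀x A ≡ ∃x ¬A, ¬∃x A ≡ ∀x ¬A, De Morgan for ∧/∨):
  (∃a ¬S(a,a)) ∧ (∃d ¬S(d,d)) ∧ (∀g T(g)) ∧ (∃c ∀b (¬L(b,c) ∨ ¬S(c,b)))
Finally move all quantifiers to the prefix:
  ∃a ∃d ∀g ∃c ∀b (¬S(a,a) ∧ ¬S(d,d) ∧ T(g) ∧ (¬L(b,c) ∨ ¬S(c,b)))
The quantifier ∀a sits under an odd number of negations, so it flips to ∃a.

existential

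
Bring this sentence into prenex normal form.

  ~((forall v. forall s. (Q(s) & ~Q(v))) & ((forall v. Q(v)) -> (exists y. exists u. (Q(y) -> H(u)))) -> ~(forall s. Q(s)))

forall v. forall s. exists v1. exists y. exists u. forall z1. (Q(s) & ~Q(v) & (~Q(v1) | ~Q(y) | H(u)) & Q(z1))

First replace A → B with ¬A ∨ B.
  ~(~((forall v. forall s. (Q(s) & ~Q(v))) & (~(forall v. Q(v)) | (exists y. exists u. (~Q(y) | H(u))))) | ~(forall s. Q(s)))
Move each ¬ inward, flipping quantifiers it crosses:
  (forall v. forall s. (Q(s) & ~Q(v))) & ((exists v. ~Q(v)) | (exists y. exists u. (~Q(y) | H(u)))) & (forall s. Q(s))
Standardize variables apart so no two quantifiers bind the same name: v↦v1, s↦z1.
  (forall v. forall s. (Q(s) & ~Q(v))) & ((exists v1. ~Q(v1)) | (exists y. exists u. (~Q(y) | H(u)))) & (forall z1. Q(z1))
Finally move all quantifiers to the prefix:
  forall v. forall s. exists v1. exists y. exists u. forall z1. (Q(s) & ~Q(v) & (~Q(v1) | ~Q(y) | H(u)) & Q(z1))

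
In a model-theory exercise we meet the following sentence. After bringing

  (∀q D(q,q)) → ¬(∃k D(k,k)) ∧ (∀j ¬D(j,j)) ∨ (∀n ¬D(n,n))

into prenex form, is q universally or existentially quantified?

existential

Eliminate → and ↔ using ¬ and ∨.
  ¬(∀q D(q,q)) ∨ ¬(∃k D(k,k)) ∧ (∀j ¬D(j,j)) ∨ (∀n ¬D(n,n))
Drive negations inward (¬∀x A ≡ ∃x ¬A, ¬∃x A ≡ ∀x ¬A, De Morgan for ∧/∨):
  (∃q ¬D(q,q)) ∨ (∀k ¬D(k,k)) ∧ (∀j ¬D(j,j)) ∨ (∀n ¬D(n,n))
Pull the quantifiers to the front (each side's bound variable is not free in the other side):
  ∃q ∀k ∀j ∀n (¬D(q,q) ∨ ¬D(k,k) ∧ ¬D(j,j) ∨ ¬D(n,n))
The quantifier ∀q sits under an odd number of negations (counting the antecedent side of each →), so it flips to ∃q.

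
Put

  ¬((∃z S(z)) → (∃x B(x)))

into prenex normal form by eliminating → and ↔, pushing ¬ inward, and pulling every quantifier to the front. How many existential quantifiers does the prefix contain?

1

Eliminate → and ↔ using ¬ and ∨.
  ¬(¬(∃z S(z)) ∨ (∃x B(x)))
Push ¬ through the quantifiers and connectives to reach negation normal form:
  (∃z S(z)) ∧ (∀x ¬B(x))
Finally move all quantifiers to the prefix:
  ∃z ∀x (S(z) ∧ ¬B(x))
The prefix is ∃z ∀x: 1 universal, 1 existential.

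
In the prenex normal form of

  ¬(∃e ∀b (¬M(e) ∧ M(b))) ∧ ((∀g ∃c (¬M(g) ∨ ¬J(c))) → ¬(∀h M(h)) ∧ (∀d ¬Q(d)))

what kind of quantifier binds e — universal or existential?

Rewrite implications/biconditionals: A → B as ¬A ∨ B.
  ¬(∃e ∀b (¬M(e) ∧ M(b))) ∧ (¬(∀g ∃c (¬M(g) ∨ ¬J(c))) ∨ ¬(∀h M(h)) ∧ (∀d ¬Q(d)))
Drive negations inward (¬∀x A ≡ ∃x ¬A, ¬∃x A ≡ ∀x ¬A, De Morgan for ∧/∨):
  (∀e ∃b (M(e) ∨ ¬M(b))) ∧ ((∃g ∀c (M(g) ∧ J(c))) ∨ (∃h ¬M(h)) ∧ (∀d ¬Q(d)))
Extract every quantifier outward, since the variables are now distinct and don't occur free across branches:
  ∀e ∃b ∃g ∀c ∃h ∀d ((M(e) ∨ ¬M(b)) ∧ (M(g) ∧ J(c) ∨ ¬M(h) ∧ ¬Q(d)))
The quantifier ∃e sits under an odd number of negations (counting the antecedent side of each →), so it flips to ∀e.

universal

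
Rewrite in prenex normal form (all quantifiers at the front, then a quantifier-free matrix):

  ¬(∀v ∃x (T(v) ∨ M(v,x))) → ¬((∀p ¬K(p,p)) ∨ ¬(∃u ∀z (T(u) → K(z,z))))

First replace A → B with ¬A ∨ B.
  ¬¬(∀v ∃x (T(v) ∨ M(v,x))) ∨ ¬((∀p ¬K(p,p)) ∨ ¬(∃u ∀z (¬T(u) ∨ K(z,z))))
Push ¬ through the quantifiers and connectives to reach negation normal form:
  (∀v ∃x (T(v) ∨ M(v,x))) ∨ (∃p K(p,p)) ∧ (∃u ∀z (¬T(u) ∨ K(z,z)))
All bound variables are already distinct, so no renaming is needed.
Pull the quantifiers to the front (each side's bound variable is not free in the other side):
  ∀v ∃x ∃p ∃u ∀z (T(v) ∨ M(v,x) ∨ K(p,p) ∧ (¬T(u) ∨ K(z,z)))

∀v ∃x ∃p ∃u ∀z (T(v) ∨ M(v,x) ∨ K(p,p) ∧ (¬T(u) ∨ K(z,z)))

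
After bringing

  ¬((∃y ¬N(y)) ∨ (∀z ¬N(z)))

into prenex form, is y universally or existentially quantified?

universal

Push ¬ through the quantifiers and connectives to reach negation normal form:
  (∀y N(y)) ∧ (∃z N(z))
All bound variables are already distinct, so no renaming is needed.
Pull the quantifiers to the front (each side's bound variable is not free in the other side):
  ∀y ∃z (N(y) ∧ N(z))
The quantifier ∃y sits under an odd number of negations, so it flips to ∀y.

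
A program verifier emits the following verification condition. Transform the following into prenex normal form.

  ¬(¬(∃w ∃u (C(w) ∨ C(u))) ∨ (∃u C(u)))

∃w ∃u ∀s ((C(w) ∨ C(u)) ∧ ¬C(s))

Move each ¬ inward, flipping quantifiers it crosses:
  (∃w ∃u (C(w) ∨ C(u))) ∧ (∀u ¬C(u))
Rename bound variables to avoid capture: u↦s.
  (∃w ∃u (C(w) ∨ C(u))) ∧ (∀s ¬C(s))
Pull the quantifiers to the front (each side's bound variable is not free in the other side):
  ∃w ∃u ∀s ((C(w) ∨ C(u)) ∧ ¬C(s))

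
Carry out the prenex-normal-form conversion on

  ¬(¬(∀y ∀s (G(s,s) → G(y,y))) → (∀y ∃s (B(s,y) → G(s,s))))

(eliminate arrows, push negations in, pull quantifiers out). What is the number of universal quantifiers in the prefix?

Rewrite implications/biconditionals: A → B as ¬A ∨ B.
  ¬(¬¬(∀y ∀s (¬G(s,s) ∨ G(y,y))) ∨ (∀y ∃s (¬B(s,y) ∨ G(s,s))))
Drive negations inward (¬∀x A ≡ ∃x ¬A, ¬∃x A ≡ ∀x ¬A, De Morgan for ∧/∨):
  (∃y ∃s (G(s,s) ∧ ¬G(y,y))) ∧ (∃y ∀s (B(s,y) ∧ ¬G(s,s)))
Rename bound variables to avoid capture: y↦v1, s↦a.
  (∃y ∃s (G(s,s) ∧ ¬G(y,y))) ∧ (∃v1 ∀a (B(a,v1) ∧ ¬G(a,a)))
Finally move all quantifiers to the prefix:
  ∃y ∃s ∃v1 ∀a (G(s,s) ∧ ¬G(y,y) ∧ B(a,v1) ∧ ¬G(a,a))
The prefix is ∃y ∃s ∃v1 ∀a: 1 universal, 3 existential.

1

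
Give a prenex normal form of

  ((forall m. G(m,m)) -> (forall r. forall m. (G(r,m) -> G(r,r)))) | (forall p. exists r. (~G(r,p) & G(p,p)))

exists m. forall r. forall w1. forall p. exists v. (~G(m,m) | ~G(r,w1) | G(r,r) | ~G(v,p) & G(p,p))

Rewrite implications/biconditionals: A → B as ¬A ∨ B.
  ~(forall m. G(m,m)) | (forall r. forall m. (~G(r,m) | G(r,r))) | (forall p. exists r. (~G(r,p) & G(p,p)))
Push ¬ through the quantifiers and connectives to reach negation normal form:
  (exists m. ~G(m,m)) | (forall r. forall m. (~G(r,m) | G(r,r))) | (forall p. exists r. (~G(r,p) & G(p,p)))
Give each quantifier a distinct variable: m↦w1, r↦v.
  (exists m. ~G(m,m)) | (forall r. forall w1. (~G(r,w1) | G(r,r))) | (forall p. exists v. (~G(v,p) & G(p,p)))
Finally move all quantifiers to the prefix:
  exists m. forall r. forall w1. forall p. exists v. (~G(m,m) | ~G(r,w1) | G(r,r) | ~G(v,p) & G(p,p))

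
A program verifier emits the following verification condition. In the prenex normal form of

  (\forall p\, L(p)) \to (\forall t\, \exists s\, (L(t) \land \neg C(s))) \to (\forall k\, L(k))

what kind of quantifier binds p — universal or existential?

existential

Rewrite implications/biconditionals: A → B as ¬A ∨ B.
  \neg (\forall p\, L(p)) \lor \neg (\forall t\, \exists s\, (L(t) \land \neg C(s))) \lor (\forall k\, L(k))
Drive negations inward (¬∀x A ≡ ∃x ¬A, ¬∃x A ≡ ∀x ¬A, De Morgan for ∧/∨):
  (\exists p\, \neg L(p)) \lor (\exists t\, \forall s\, (\neg L(t) \lor C(s))) \lor (\forall k\, L(k))
All bound variables are already distinct, so no renaming is needed.
Extract every quantifier outward, since the variables are now distinct and don't occur free across branches:
  \exists p\, \exists t\, \forall s\, \forall k\, (\neg L(p) \lor \neg L(t) \lor C(s) \lor L(k))
The quantifier \forall p sits under an odd number of negations (counting the antecedent side of each →), so it flips to \exists p.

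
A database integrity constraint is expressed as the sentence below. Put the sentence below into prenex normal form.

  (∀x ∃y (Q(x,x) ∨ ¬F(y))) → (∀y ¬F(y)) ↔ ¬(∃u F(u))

First replace A → B with ¬A ∨ B; A ↔ B as (¬A ∨ B) ∧ (¬B ∨ A).
  (¬(¬(∀x ∃y (Q(x,x) ∨ ¬F(y))) ∨ (∀y ¬F(y))) ∨ ¬(∃u F(u))) ∧ (¬¬(∃u F(u)) ∨ ¬(∀x ∃y (Q(x,x) ∨ ¬F(y))) ∨ (∀y ¬F(y)))
Move each ¬ inward, flipping quantifiers it crosses:
  ((∀x ∃y (Q(x,x) ∨ ¬F(y))) ∧ (∃y F(y)) ∨ (∀u ¬F(u))) ∧ ((∃u F(u)) ∨ (∃x ∀y (¬Q(x,x) ∧ F(y))) ∨ (∀y ¬F(y)))
Standardize variables apart so no two quantifiers bind the same name: y↦s, u↦z1, x↦v, y↦b, y↦v1.
  ((∀x ∃y (Q(x,x) ∨ ¬F(y))) ∧ (∃s F(s)) ∨ (∀u ¬F(u))) ∧ ((∃z1 F(z1)) ∨ (∃v ∀b (¬Q(v,v) ∧ F(b))) ∨ (∀v1 ¬F(v1)))
Extract every quantifier outward, since the variables are now distinct and don't occur free across branches:
  ∀x ∃y ∃s ∀u ∃z1 ∃v ∀b ∀v1 (((Q(x,x) ∨ ¬F(y)) ∧ F(s) ∨ ¬F(u)) ∧ (F(z1) ∨ ¬Q(v,v) ∧ F(b) ∨ ¬F(v1)))

∀x ∃y ∃s ∀u ∃z1 ∃v ∀b ∀v1 (((Q(x,x) ∨ ¬F(y)) ∧ F(s) ∨ ¬F(u)) ∧ (F(z1) ∨ ¬Q(v,v) ∧ F(b) ∨ ¬F(v1)))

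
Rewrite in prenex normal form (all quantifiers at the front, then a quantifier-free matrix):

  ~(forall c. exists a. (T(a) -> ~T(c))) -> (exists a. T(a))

Rewrite implications/biconditionals: A → B as ¬A ∨ B.
  ~~(forall c. exists a. (~T(a) | ~T(c))) | (exists a. T(a))
Push ¬ through the quantifiers and connectives to reach negation normal form:
  (forall c. exists a. (~T(a) | ~T(c))) | (exists a. T(a))
Rename bound variables to avoid capture: a↦w1.
  (forall c. exists a. (~T(a) | ~T(c))) | (exists w1. T(w1))
Pull the quantifiers to the front (each side's bound variable is not free in the other side):
  forall c. exists a. exists w1. (~T(a) | ~T(c) | T(w1))

forall c. exists a. exists w1. (~T(a) | ~T(c) | T(w1))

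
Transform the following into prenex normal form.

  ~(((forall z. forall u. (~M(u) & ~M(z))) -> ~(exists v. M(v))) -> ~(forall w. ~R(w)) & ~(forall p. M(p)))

First replace A → B with ¬A ∨ B.
  ~(~(~(forall z. forall u. (~M(u) & ~M(z))) | ~(exists v. M(v))) | ~(forall w. ~R(w)) & ~(forall p. M(p)))
Drive negations inward (¬∀x A ≡ ∃x ¬A, ¬∃x A ≡ ∀x ¬A, De Morgan for ∧/∨):
  ((exists z. exists u. (M(u) | M(z))) | (forall v. ~M(v))) & ((forall w. ~R(w)) | (forall p. M(p)))
All bound variables are already distinct, so no renaming is needed.
Pull the quantifiers to the front (each side's bound variable is not free in the other side):
  exists z. exists u. forall v. forall w. forall p. ((M(u) | M(z) | ~M(v)) & (~R(w) | M(p)))

exists z. exists u. forall v. forall w. forall p. ((M(u) | M(z) | ~M(v)) & (~R(w) | M(p)))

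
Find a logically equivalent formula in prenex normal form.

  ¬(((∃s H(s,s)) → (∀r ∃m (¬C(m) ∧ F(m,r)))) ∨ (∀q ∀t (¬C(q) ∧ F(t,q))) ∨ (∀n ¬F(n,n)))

∃s ∃r ∀m ∃q ∃t ∃n (H(s,s) ∧ (C(m) ∨ ¬F(m,r)) ∧ (C(q) ∨ ¬F(t,q)) ∧ F(n,n))

First replace A → B with ¬A ∨ B.
  ¬(¬(∃s H(s,s)) ∨ (∀r ∃m (¬C(m) ∧ F(m,r))) ∨ (∀q ∀t (¬C(q) ∧ F(t,q))) ∨ (∀n ¬F(n,n)))
Push ¬ through the quantifiers and connectives to reach negation normal form:
  (∃s H(s,s)) ∧ (∃r ∀m (C(m) ∨ ¬F(m,r))) ∧ (∃q ∃t (C(q) ∨ ¬F(t,q))) ∧ (∃n F(n,n))
Extract every quantifier outward, since the variables are now distinct and don't occur free across branches:
  ∃s ∃r ∀m ∃q ∃t ∃n (H(s,s) ∧ (C(m) ∨ ¬F(m,r)) ∧ (C(q) ∨ ¬F(t,q)) ∧ F(n,n))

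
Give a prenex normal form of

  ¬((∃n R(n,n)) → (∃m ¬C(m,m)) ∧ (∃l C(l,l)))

∃n ∀m ∀l (R(n,n) ∧ (C(m,m) ∨ ¬C(l,l)))

Eliminate → and ↔ using ¬ and ∨.
  ¬(¬(∃n R(n,n)) ∨ (∃m ¬C(m,m)) ∧ (∃l C(l,l)))
Move each ¬ inward, flipping quantifiers it crosses:
  (∃n R(n,n)) ∧ ((∀m C(m,m)) ∨ (∀l ¬C(l,l)))
All bound variables are already distinct, so no renaming is needed.
Pull the quantifiers to the front (each side's bound variable is not free in the other side):
  ∃n ∀m ∀l (R(n,n) ∧ (C(m,m) ∨ ¬C(l,l)))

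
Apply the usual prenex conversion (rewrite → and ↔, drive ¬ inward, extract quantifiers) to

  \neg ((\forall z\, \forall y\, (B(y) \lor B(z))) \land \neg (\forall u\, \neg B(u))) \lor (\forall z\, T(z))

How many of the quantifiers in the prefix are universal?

Drive negations inward (¬∀x A ≡ ∃x ¬A, ¬∃x A ≡ ∀x ¬A, De Morgan for ∧/∨):
  (\exists z\, \exists y\, (\neg B(y) \land \neg B(z))) \lor (\forall u\, \neg B(u)) \lor (\forall z\, T(z))
Give each quantifier a distinct variable: z↦y1.
  (\exists z\, \exists y\, (\neg B(y) \land \neg B(z))) \lor (\forall u\, \neg B(u)) \lor (\forall y1\, T(y1))
Extract every quantifier outward, since the variables are now distinct and don't occur free across branches:
  \exists z\, \exists y\, \forall u\, \forall y1\, (\neg B(y) \land \neg B(z) \lor \neg B(u) \lor T(y1))
The prefix is \exists z \exists y \forall u \forall y1: 2 universal, 2 existential.

2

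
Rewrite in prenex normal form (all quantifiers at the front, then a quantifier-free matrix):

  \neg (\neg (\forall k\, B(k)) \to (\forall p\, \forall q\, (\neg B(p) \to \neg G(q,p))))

\exists k\, \exists p\, \exists q\, (\neg B(k) \land \neg B(p) \land G(q,p))

First replace A → B with ¬A ∨ B.
  \neg (\neg \neg (\forall k\, B(k)) \lor (\forall p\, \forall q\, (\neg \neg B(p) \lor \neg G(q,p))))
Push ¬ through the quantifiers and connectives to reach negation normal form:
  (\exists k\, \neg B(k)) \land (\exists p\, \exists q\, (\neg B(p) \land G(q,p)))
All bound variables are already distinct, so no renaming is needed.
Finally move all quantifiers to the prefix:
  \exists k\, \exists p\, \exists q\, (\neg B(k) \land \neg B(p) \land G(q,p))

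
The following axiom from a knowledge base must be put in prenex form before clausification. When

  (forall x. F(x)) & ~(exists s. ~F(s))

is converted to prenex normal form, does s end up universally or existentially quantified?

Move each ¬ inward, flipping quantifiers it crosses:
  (forall x. F(x)) & (forall s. F(s))
All bound variables are already distinct, so no renaming is needed.
Pull the quantifiers to the front (each side's bound variable is not free in the other side):
  forall x. forall s. (F(x) & F(s))
The quantifier exists s sits under an odd number of negations, so it flips to forall s.

universal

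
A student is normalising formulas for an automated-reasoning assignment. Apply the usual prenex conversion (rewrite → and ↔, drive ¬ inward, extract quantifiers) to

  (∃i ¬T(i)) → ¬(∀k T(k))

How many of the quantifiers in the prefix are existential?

1

Rewrite implications/biconditionals: A → B as ¬A ∨ B.
  ¬(∃i ¬T(i)) ∨ ¬(∀k T(k))
Drive negations inward (¬∀x A ≡ ∃x ¬A, ¬∃x A ≡ ∀x ¬A, De Morgan for ∧/∨):
  (∀i T(i)) ∨ (∃k ¬T(k))
All bound variables are already distinct, so no renaming is needed.
Extract every quantifier outward, since the variables are now distinct and don't occur free across branches:
  ∀i ∃k (T(i) ∨ ¬T(k))
The prefix is ∀i ∃k: 1 universal, 1 existential.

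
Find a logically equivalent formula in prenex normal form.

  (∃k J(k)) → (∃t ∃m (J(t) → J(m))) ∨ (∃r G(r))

First replace A → B with ¬A ∨ B.
  ¬(∃k J(k)) ∨ (∃t ∃m (¬J(t) ∨ J(m))) ∨ (∃r G(r))
Move each ¬ inward, flipping quantifiers it crosses:
  (∀k ¬J(k)) ∨ (∃t ∃m (¬J(t) ∨ J(m))) ∨ (∃r G(r))
All bound variables are already distinct, so no renaming is needed.
Pull the quantifiers to the front (each side's bound variable is not free in the other side):
  ∀k ∃t ∃m ∃r (¬J(k) ∨ ¬J(t) ∨ J(m) ∨ G(r))

∀k ∃t ∃m ∃r (¬J(k) ∨ ¬J(t) ∨ J(m) ∨ G(r))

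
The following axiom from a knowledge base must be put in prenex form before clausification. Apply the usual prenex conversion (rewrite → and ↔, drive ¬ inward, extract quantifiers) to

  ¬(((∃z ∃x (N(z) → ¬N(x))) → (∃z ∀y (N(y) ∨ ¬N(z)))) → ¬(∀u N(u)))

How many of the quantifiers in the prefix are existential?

1

Eliminate → and ↔ using ¬ and ∨.
  ¬(¬(¬(∃z ∃x (¬N(z) ∨ ¬N(x))) ∨ (∃z ∀y (N(y) ∨ ¬N(z)))) ∨ ¬(∀u N(u)))
Move each ¬ inward, flipping quantifiers it crosses:
  ((∀z ∀x (N(z) ∧ N(x))) ∨ (∃z ∀y (N(y) ∨ ¬N(z)))) ∧ (∀u N(u))
Rename bound variables to avoid capture: z↦v1.
  ((∀z ∀x (N(z) ∧ N(x))) ∨ (∃v1 ∀y (N(y) ∨ ¬N(v1)))) ∧ (∀u N(u))
Pull the quantifiers to the front (each side's bound variable is not free in the other side):
  ∀z ∀x ∃v1 ∀y ∀u ((N(z) ∧ N(x) ∨ N(y) ∨ ¬N(v1)) ∧ N(u))
The prefix is ∀z ∀x ∃v1 ∀y ∀u: 4 universal, 1 existential.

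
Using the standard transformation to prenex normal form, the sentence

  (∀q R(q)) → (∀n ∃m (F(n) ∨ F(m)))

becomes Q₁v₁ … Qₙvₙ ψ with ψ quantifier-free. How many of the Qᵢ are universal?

1

Eliminate → and ↔ using ¬ and ∨.
  ¬(∀q R(q)) ∨ (∀n ∃m (F(n) ∨ F(m)))
Drive negations inward (¬∀x A ≡ ∃x ¬A, ¬∃x A ≡ ∀x ¬A, De Morgan for ∧/∨):
  (∃q ¬R(q)) ∨ (∀n ∃m (F(n) ∨ F(m)))
All bound variables are already distinct, so no renaming is needed.
Finally move all quantifiers to the prefix:
  ∃q ∀n ∃m (¬R(q) ∨ F(n) ∨ F(m))
The prefix is ∃q ∀n ∃m: 1 universal, 2 existential.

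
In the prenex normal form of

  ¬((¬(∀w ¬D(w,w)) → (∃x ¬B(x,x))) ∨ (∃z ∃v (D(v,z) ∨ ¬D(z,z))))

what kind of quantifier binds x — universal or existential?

Rewrite implications/biconditionals: A → B as ¬A ∨ B.
  ¬(¬¬(∀w ¬D(w,w)) ∨ (∃x ¬B(x,x)) ∨ (∃z ∃v (D(v,z) ∨ ¬D(z,z))))
Push ¬ through the quantifiers and connectives to reach negation normal form:
  (∃w D(w,w)) ∧ (∀x B(x,x)) ∧ (∀z ∀v (¬D(v,z) ∧ D(z,z)))
All bound variables are already distinct, so no renaming is needed.
Extract every quantifier outward, since the variables are now distinct and don't occur free across branches:
  ∃w ∀x ∀z ∀v (D(w,w) ∧ B(x,x) ∧ ¬D(v,z) ∧ D(z,z))
The quantifier ∃x sits under an odd number of negations (counting the antecedent side of each →), so it flips to ∀x.

universal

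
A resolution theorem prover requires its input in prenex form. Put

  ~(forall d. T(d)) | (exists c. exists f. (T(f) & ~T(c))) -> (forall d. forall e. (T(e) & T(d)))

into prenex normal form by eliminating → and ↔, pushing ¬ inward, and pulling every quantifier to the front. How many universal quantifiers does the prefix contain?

Eliminate → and ↔ using ¬ and ∨.
  ~(~(forall d. T(d)) | (exists c. exists f. (T(f) & ~T(c)))) | (forall d. forall e. (T(e) & T(d)))
Push ¬ through the quantifiers and connectives to reach negation normal form:
  (forall d. T(d)) & (forall c. forall f. (~T(f) | T(c))) | (forall d. forall e. (T(e) & T(d)))
Rename bound variables to avoid capture: d↦a.
  (forall d. T(d)) & (forall c. forall f. (~T(f) | T(c))) | (forall a. forall e. (T(e) & T(a)))
Pull the quantifiers to the front (each side's bound variable is not free in the other side):
  forall d. forall c. forall f. forall a. forall e. (T(d) & (~T(f) | T(c)) | T(e) & T(a))
The prefix is forall d forall c forall f forall a forall e: 5 universal, 0 existential.

5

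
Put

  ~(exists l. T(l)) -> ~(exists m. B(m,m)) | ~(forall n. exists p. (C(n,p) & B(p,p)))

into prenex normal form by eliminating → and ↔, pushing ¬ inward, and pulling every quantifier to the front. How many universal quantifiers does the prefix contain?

2

Eliminate → and ↔ using ¬ and ∨.
  ~~(exists l. T(l)) | ~(exists m. B(m,m)) | ~(forall n. exists p. (C(n,p) & B(p,p)))
Drive negations inward (¬∀x A ≡ ∃x ¬A, ¬∃x A ≡ ∀x ¬A, De Morgan for ∧/∨):
  (exists l. T(l)) | (forall m. ~B(m,m)) | (exists n. forall p. (~C(n,p) | ~B(p,p)))
Extract every quantifier outward, since the variables are now distinct and don't occur free across branches:
  exists l. forall m. exists n. forall p. (T(l) | ~B(m,m) | ~C(n,p) | ~B(p,p))
The prefix is exists l forall m exists n forall p: 2 universal, 2 existential.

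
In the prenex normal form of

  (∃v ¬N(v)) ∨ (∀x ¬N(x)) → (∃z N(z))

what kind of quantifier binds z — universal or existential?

existential

Rewrite implications/biconditionals: A → B as ¬A ∨ B.
  ¬((∃v ¬N(v)) ∨ (∀x ¬N(x))) ∨ (∃z N(z))
Drive negations inward (¬∀x A ≡ ∃x ¬A, ¬∃x A ≡ ∀x ¬A, De Morgan for ∧/∨):
  (∀v N(v)) ∧ (∃x N(x)) ∨ (∃z N(z))
All bound variables are already distinct, so no renaming is needed.
Pull the quantifiers to the front (each side's bound variable is not free in the other side):
  ∀v ∃x ∃z (N(v) ∧ N(x) ∨ N(z))
The quantifier ∃z sits under an even number of negations (counting the antecedent side of each →), so it remains existential.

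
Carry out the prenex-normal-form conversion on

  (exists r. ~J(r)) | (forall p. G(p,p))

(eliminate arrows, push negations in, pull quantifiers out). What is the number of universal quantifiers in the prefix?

1

All bound variables are already distinct, so no renaming is needed.
Pull the quantifiers to the front (each side's bound variable is not free in the other side):
  exists r. forall p. (~J(r) | G(p,p))
The prefix is exists r forall p: 1 universal, 1 existential.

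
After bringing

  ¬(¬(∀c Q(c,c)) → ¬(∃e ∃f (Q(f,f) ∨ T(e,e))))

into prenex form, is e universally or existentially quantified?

Eliminate → and ↔ using ¬ and ∨.
  ¬(¬¬(∀c Q(c,c)) ∨ ¬(∃e ∃f (Q(f,f) ∨ T(e,e))))
Move each ¬ inward, flipping quantifiers it crosses:
  (∃c ¬Q(c,c)) ∧ (∃e ∃f (Q(f,f) ∨ T(e,e)))
All bound variables are already distinct, so no renaming is needed.
Extract every quantifier outward, since the variables are now distinct and don't occur free across branches:
  ∃c ∃e ∃f (¬Q(c,c) ∧ (Q(f,f) ∨ T(e,e)))
The quantifier ∃e sits under an even number of negations (counting the antecedent side of each →), so it remains existential.

existential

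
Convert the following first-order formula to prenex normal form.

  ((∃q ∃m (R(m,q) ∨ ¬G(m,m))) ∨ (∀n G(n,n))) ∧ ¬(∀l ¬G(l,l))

Push ¬ through the quantifiers and connectives to reach negation normal form:
  ((∃q ∃m (R(m,q) ∨ ¬G(m,m))) ∨ (∀n G(n,n))) ∧ (∃l G(l,l))
Pull the quantifiers to the front (each side's bound variable is not free in the other side):
  ∃q ∃m ∀n ∃l ((R(m,q) ∨ ¬G(m,m) ∨ G(n,n)) ∧ G(l,l))

∃q ∃m ∀n ∃l ((R(m,q) ∨ ¬G(m,m) ∨ G(n,n)) ∧ G(l,l))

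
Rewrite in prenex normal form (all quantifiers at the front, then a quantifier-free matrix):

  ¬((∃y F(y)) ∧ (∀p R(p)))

Move each ¬ inward, flipping quantifiers it crosses:
  (∀y ¬F(y)) ∨ (∃p ¬R(p))
All bound variables are already distinct, so no renaming is needed.
Pull the quantifiers to the front (each side's bound variable is not free in the other side):
  ∀y ∃p (¬F(y) ∨ ¬R(p))

∀y ∃p (¬F(y) ∨ ¬R(p))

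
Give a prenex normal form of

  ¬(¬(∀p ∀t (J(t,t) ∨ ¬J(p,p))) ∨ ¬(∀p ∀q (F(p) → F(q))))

First replace A → B with ¬A ∨ B.
  ¬(¬(∀p ∀t (J(t,t) ∨ ¬J(p,p))) ∨ ¬(∀p ∀q (¬F(p) ∨ F(q))))
Drive negations inward (¬∀x A ≡ ∃x ¬A, ¬∃x A ≡ ∀x ¬A, De Morgan for ∧/∨):
  (∀p ∀t (J(t,t) ∨ ¬J(p,p))) ∧ (∀p ∀q (¬F(p) ∨ F(q)))
Rename bound variables to avoid capture: p↦r.
  (∀p ∀t (J(t,t) ∨ ¬J(p,p))) ∧ (∀r ∀q (¬F(r) ∨ F(q)))
Extract every quantifier outward, since the variables are now distinct and don't occur free across branches:
  ∀p ∀t ∀r ∀q ((J(t,t) ∨ ¬J(p,p)) ∧ (¬F(r) ∨ F(q)))

∀p ∀t ∀r ∀q ((J(t,t) ∨ ¬J(p,p)) ∧ (¬F(r) ∨ F(q)))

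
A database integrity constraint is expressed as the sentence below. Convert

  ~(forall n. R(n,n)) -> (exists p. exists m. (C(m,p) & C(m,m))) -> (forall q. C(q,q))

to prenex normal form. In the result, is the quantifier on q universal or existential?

Eliminate → and ↔ using ¬ and ∨.
  ~~(forall n. R(n,n)) | ~(exists p. exists m. (C(m,p) & C(m,m))) | (forall q. C(q,q))
Push ¬ through the quantifiers and connectives to reach negation normal form:
  (forall n. R(n,n)) | (forall p. forall m. (~C(m,p) | ~C(m,m))) | (forall q. C(q,q))
All bound variables are already distinct, so no renaming is needed.
Finally move all quantifiers to the prefix:
  forall n. forall p. forall m. forall q. (R(n,n) | ~C(m,p) | ~C(m,m) | C(q,q))
The quantifier forall q sits under an even number of negations (counting the antecedent side of each →), so it remains universal.

universal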